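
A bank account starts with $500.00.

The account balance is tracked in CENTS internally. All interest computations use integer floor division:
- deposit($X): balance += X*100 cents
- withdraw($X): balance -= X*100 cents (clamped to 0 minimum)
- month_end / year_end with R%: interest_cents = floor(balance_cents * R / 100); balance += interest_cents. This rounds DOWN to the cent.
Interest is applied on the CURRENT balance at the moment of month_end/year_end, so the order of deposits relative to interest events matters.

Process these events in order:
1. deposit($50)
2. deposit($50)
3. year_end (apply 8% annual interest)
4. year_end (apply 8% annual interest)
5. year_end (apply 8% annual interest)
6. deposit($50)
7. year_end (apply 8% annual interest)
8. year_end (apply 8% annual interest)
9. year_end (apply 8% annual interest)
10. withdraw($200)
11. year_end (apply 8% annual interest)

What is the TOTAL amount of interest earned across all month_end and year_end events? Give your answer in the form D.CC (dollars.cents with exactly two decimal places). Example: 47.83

Answer: 430.29

Derivation:
After 1 (deposit($50)): balance=$550.00 total_interest=$0.00
After 2 (deposit($50)): balance=$600.00 total_interest=$0.00
After 3 (year_end (apply 8% annual interest)): balance=$648.00 total_interest=$48.00
After 4 (year_end (apply 8% annual interest)): balance=$699.84 total_interest=$99.84
After 5 (year_end (apply 8% annual interest)): balance=$755.82 total_interest=$155.82
After 6 (deposit($50)): balance=$805.82 total_interest=$155.82
After 7 (year_end (apply 8% annual interest)): balance=$870.28 total_interest=$220.28
After 8 (year_end (apply 8% annual interest)): balance=$939.90 total_interest=$289.90
After 9 (year_end (apply 8% annual interest)): balance=$1015.09 total_interest=$365.09
After 10 (withdraw($200)): balance=$815.09 total_interest=$365.09
After 11 (year_end (apply 8% annual interest)): balance=$880.29 total_interest=$430.29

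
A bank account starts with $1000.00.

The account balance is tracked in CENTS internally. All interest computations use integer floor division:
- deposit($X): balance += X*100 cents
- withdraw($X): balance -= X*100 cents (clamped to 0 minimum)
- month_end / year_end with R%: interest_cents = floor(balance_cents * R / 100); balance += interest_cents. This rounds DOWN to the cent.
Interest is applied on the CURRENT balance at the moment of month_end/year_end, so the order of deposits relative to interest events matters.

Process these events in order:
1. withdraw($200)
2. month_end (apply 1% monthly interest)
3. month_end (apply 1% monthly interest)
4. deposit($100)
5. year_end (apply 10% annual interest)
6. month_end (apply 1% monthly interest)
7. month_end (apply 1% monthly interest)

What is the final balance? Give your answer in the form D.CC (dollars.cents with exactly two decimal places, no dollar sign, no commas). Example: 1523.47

After 1 (withdraw($200)): balance=$800.00 total_interest=$0.00
After 2 (month_end (apply 1% monthly interest)): balance=$808.00 total_interest=$8.00
After 3 (month_end (apply 1% monthly interest)): balance=$816.08 total_interest=$16.08
After 4 (deposit($100)): balance=$916.08 total_interest=$16.08
After 5 (year_end (apply 10% annual interest)): balance=$1007.68 total_interest=$107.68
After 6 (month_end (apply 1% monthly interest)): balance=$1017.75 total_interest=$117.75
After 7 (month_end (apply 1% monthly interest)): balance=$1027.92 total_interest=$127.92

Answer: 1027.92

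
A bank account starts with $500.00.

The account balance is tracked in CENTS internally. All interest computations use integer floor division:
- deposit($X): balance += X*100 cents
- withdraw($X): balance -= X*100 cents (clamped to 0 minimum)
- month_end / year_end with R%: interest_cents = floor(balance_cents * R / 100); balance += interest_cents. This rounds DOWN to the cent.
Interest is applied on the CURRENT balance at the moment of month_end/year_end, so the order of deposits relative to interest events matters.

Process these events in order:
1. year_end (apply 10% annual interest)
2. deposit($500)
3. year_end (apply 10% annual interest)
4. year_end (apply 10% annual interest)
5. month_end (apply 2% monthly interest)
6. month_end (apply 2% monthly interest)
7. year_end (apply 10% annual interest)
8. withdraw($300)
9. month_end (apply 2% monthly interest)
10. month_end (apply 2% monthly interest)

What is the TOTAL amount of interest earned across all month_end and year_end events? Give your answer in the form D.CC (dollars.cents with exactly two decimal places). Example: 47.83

Answer: 500.62

Derivation:
After 1 (year_end (apply 10% annual interest)): balance=$550.00 total_interest=$50.00
After 2 (deposit($500)): balance=$1050.00 total_interest=$50.00
After 3 (year_end (apply 10% annual interest)): balance=$1155.00 total_interest=$155.00
After 4 (year_end (apply 10% annual interest)): balance=$1270.50 total_interest=$270.50
After 5 (month_end (apply 2% monthly interest)): balance=$1295.91 total_interest=$295.91
After 6 (month_end (apply 2% monthly interest)): balance=$1321.82 total_interest=$321.82
After 7 (year_end (apply 10% annual interest)): balance=$1454.00 total_interest=$454.00
After 8 (withdraw($300)): balance=$1154.00 total_interest=$454.00
After 9 (month_end (apply 2% monthly interest)): balance=$1177.08 total_interest=$477.08
After 10 (month_end (apply 2% monthly interest)): balance=$1200.62 total_interest=$500.62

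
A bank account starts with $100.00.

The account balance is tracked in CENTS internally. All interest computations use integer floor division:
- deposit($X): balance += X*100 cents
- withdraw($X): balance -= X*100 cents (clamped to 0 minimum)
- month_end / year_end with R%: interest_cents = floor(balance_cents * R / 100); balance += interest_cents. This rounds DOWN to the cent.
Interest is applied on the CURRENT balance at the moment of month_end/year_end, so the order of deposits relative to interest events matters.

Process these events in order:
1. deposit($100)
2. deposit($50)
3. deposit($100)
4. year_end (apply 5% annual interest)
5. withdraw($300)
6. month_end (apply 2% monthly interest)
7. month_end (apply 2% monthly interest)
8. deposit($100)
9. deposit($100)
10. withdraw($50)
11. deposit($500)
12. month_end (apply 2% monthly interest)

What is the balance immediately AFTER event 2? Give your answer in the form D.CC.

Answer: 250.00

Derivation:
After 1 (deposit($100)): balance=$200.00 total_interest=$0.00
After 2 (deposit($50)): balance=$250.00 total_interest=$0.00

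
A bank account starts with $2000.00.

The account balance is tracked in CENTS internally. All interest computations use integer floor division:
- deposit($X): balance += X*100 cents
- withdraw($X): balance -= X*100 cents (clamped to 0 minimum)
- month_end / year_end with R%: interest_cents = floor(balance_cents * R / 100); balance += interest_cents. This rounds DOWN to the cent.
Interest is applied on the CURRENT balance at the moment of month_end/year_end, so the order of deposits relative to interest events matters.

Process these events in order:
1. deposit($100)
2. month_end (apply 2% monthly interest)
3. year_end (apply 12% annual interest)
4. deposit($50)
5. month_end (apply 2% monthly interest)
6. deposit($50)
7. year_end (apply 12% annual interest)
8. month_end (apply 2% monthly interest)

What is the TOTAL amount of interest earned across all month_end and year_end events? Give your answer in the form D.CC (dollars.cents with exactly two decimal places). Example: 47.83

Answer: 710.85

Derivation:
After 1 (deposit($100)): balance=$2100.00 total_interest=$0.00
After 2 (month_end (apply 2% monthly interest)): balance=$2142.00 total_interest=$42.00
After 3 (year_end (apply 12% annual interest)): balance=$2399.04 total_interest=$299.04
After 4 (deposit($50)): balance=$2449.04 total_interest=$299.04
After 5 (month_end (apply 2% monthly interest)): balance=$2498.02 total_interest=$348.02
After 6 (deposit($50)): balance=$2548.02 total_interest=$348.02
After 7 (year_end (apply 12% annual interest)): balance=$2853.78 total_interest=$653.78
After 8 (month_end (apply 2% monthly interest)): balance=$2910.85 total_interest=$710.85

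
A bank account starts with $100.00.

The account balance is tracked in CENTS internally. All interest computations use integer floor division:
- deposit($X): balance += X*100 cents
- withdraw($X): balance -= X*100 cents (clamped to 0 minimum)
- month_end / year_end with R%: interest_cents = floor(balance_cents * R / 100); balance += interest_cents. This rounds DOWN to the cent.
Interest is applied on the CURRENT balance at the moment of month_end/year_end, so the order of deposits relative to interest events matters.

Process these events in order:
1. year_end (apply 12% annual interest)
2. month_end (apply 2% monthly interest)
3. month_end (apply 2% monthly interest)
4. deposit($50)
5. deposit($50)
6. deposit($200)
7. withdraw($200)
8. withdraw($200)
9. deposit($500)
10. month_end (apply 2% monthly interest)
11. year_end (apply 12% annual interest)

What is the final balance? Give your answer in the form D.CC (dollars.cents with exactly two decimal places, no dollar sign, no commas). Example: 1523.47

Answer: 590.07

Derivation:
After 1 (year_end (apply 12% annual interest)): balance=$112.00 total_interest=$12.00
After 2 (month_end (apply 2% monthly interest)): balance=$114.24 total_interest=$14.24
After 3 (month_end (apply 2% monthly interest)): balance=$116.52 total_interest=$16.52
After 4 (deposit($50)): balance=$166.52 total_interest=$16.52
After 5 (deposit($50)): balance=$216.52 total_interest=$16.52
After 6 (deposit($200)): balance=$416.52 total_interest=$16.52
After 7 (withdraw($200)): balance=$216.52 total_interest=$16.52
After 8 (withdraw($200)): balance=$16.52 total_interest=$16.52
After 9 (deposit($500)): balance=$516.52 total_interest=$16.52
After 10 (month_end (apply 2% monthly interest)): balance=$526.85 total_interest=$26.85
After 11 (year_end (apply 12% annual interest)): balance=$590.07 total_interest=$90.07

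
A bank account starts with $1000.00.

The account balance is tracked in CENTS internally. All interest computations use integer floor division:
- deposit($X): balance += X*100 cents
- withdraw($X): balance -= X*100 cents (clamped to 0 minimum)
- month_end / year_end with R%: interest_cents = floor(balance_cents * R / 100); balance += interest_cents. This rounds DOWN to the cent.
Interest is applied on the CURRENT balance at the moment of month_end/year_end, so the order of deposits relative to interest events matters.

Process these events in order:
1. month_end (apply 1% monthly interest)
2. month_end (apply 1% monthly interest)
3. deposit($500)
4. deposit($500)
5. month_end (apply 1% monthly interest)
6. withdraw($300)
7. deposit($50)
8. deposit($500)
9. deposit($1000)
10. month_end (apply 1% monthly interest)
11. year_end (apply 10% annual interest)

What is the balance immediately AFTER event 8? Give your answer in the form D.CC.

After 1 (month_end (apply 1% monthly interest)): balance=$1010.00 total_interest=$10.00
After 2 (month_end (apply 1% monthly interest)): balance=$1020.10 total_interest=$20.10
After 3 (deposit($500)): balance=$1520.10 total_interest=$20.10
After 4 (deposit($500)): balance=$2020.10 total_interest=$20.10
After 5 (month_end (apply 1% monthly interest)): balance=$2040.30 total_interest=$40.30
After 6 (withdraw($300)): balance=$1740.30 total_interest=$40.30
After 7 (deposit($50)): balance=$1790.30 total_interest=$40.30
After 8 (deposit($500)): balance=$2290.30 total_interest=$40.30

Answer: 2290.30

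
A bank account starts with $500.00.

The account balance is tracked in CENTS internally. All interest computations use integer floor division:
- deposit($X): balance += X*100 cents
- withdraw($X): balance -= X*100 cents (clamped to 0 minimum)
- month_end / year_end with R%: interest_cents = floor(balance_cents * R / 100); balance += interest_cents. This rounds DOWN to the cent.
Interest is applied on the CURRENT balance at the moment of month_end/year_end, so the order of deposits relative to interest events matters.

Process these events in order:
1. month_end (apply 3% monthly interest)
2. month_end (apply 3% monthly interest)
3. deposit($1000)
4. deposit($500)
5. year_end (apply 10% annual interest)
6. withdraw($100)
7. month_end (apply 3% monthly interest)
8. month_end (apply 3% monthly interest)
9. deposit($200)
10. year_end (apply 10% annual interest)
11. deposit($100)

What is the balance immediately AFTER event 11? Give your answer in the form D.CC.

After 1 (month_end (apply 3% monthly interest)): balance=$515.00 total_interest=$15.00
After 2 (month_end (apply 3% monthly interest)): balance=$530.45 total_interest=$30.45
After 3 (deposit($1000)): balance=$1530.45 total_interest=$30.45
After 4 (deposit($500)): balance=$2030.45 total_interest=$30.45
After 5 (year_end (apply 10% annual interest)): balance=$2233.49 total_interest=$233.49
After 6 (withdraw($100)): balance=$2133.49 total_interest=$233.49
After 7 (month_end (apply 3% monthly interest)): balance=$2197.49 total_interest=$297.49
After 8 (month_end (apply 3% monthly interest)): balance=$2263.41 total_interest=$363.41
After 9 (deposit($200)): balance=$2463.41 total_interest=$363.41
After 10 (year_end (apply 10% annual interest)): balance=$2709.75 total_interest=$609.75
After 11 (deposit($100)): balance=$2809.75 total_interest=$609.75

Answer: 2809.75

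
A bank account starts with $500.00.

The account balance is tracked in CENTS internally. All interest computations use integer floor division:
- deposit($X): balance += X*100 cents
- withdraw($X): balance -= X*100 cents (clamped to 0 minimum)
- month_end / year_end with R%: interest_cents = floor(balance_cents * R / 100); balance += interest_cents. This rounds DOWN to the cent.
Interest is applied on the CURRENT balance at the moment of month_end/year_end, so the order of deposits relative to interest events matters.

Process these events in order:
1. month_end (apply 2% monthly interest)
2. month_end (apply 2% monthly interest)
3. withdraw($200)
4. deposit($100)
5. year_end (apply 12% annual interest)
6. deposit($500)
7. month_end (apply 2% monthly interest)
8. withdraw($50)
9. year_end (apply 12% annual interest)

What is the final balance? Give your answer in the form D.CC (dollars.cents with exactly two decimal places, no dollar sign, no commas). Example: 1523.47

After 1 (month_end (apply 2% monthly interest)): balance=$510.00 total_interest=$10.00
After 2 (month_end (apply 2% monthly interest)): balance=$520.20 total_interest=$20.20
After 3 (withdraw($200)): balance=$320.20 total_interest=$20.20
After 4 (deposit($100)): balance=$420.20 total_interest=$20.20
After 5 (year_end (apply 12% annual interest)): balance=$470.62 total_interest=$70.62
After 6 (deposit($500)): balance=$970.62 total_interest=$70.62
After 7 (month_end (apply 2% monthly interest)): balance=$990.03 total_interest=$90.03
After 8 (withdraw($50)): balance=$940.03 total_interest=$90.03
After 9 (year_end (apply 12% annual interest)): balance=$1052.83 total_interest=$202.83

Answer: 1052.83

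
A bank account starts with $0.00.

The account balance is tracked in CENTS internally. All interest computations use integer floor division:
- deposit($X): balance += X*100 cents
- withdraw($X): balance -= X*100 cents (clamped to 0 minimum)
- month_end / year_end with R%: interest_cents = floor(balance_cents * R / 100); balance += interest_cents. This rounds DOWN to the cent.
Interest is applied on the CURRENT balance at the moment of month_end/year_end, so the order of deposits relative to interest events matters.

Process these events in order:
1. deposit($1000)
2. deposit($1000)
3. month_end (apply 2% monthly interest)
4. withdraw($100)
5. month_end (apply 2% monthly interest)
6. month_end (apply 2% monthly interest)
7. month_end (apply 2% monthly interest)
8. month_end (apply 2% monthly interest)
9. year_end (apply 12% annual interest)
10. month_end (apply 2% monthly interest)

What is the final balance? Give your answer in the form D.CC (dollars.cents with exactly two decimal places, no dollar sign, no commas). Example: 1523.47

Answer: 2398.91

Derivation:
After 1 (deposit($1000)): balance=$1000.00 total_interest=$0.00
After 2 (deposit($1000)): balance=$2000.00 total_interest=$0.00
After 3 (month_end (apply 2% monthly interest)): balance=$2040.00 total_interest=$40.00
After 4 (withdraw($100)): balance=$1940.00 total_interest=$40.00
After 5 (month_end (apply 2% monthly interest)): balance=$1978.80 total_interest=$78.80
After 6 (month_end (apply 2% monthly interest)): balance=$2018.37 total_interest=$118.37
After 7 (month_end (apply 2% monthly interest)): balance=$2058.73 total_interest=$158.73
After 8 (month_end (apply 2% monthly interest)): balance=$2099.90 total_interest=$199.90
After 9 (year_end (apply 12% annual interest)): balance=$2351.88 total_interest=$451.88
After 10 (month_end (apply 2% monthly interest)): balance=$2398.91 total_interest=$498.91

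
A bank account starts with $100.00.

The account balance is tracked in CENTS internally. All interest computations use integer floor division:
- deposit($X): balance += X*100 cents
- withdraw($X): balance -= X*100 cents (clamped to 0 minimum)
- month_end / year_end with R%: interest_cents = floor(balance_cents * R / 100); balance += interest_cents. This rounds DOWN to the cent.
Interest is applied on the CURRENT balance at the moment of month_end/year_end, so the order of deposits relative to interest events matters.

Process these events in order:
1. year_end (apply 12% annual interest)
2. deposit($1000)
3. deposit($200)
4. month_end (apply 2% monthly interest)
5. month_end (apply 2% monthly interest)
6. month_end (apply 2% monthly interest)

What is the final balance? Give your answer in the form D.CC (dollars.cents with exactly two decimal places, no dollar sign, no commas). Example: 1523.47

Answer: 1392.30

Derivation:
After 1 (year_end (apply 12% annual interest)): balance=$112.00 total_interest=$12.00
After 2 (deposit($1000)): balance=$1112.00 total_interest=$12.00
After 3 (deposit($200)): balance=$1312.00 total_interest=$12.00
After 4 (month_end (apply 2% monthly interest)): balance=$1338.24 total_interest=$38.24
After 5 (month_end (apply 2% monthly interest)): balance=$1365.00 total_interest=$65.00
After 6 (month_end (apply 2% monthly interest)): balance=$1392.30 total_interest=$92.30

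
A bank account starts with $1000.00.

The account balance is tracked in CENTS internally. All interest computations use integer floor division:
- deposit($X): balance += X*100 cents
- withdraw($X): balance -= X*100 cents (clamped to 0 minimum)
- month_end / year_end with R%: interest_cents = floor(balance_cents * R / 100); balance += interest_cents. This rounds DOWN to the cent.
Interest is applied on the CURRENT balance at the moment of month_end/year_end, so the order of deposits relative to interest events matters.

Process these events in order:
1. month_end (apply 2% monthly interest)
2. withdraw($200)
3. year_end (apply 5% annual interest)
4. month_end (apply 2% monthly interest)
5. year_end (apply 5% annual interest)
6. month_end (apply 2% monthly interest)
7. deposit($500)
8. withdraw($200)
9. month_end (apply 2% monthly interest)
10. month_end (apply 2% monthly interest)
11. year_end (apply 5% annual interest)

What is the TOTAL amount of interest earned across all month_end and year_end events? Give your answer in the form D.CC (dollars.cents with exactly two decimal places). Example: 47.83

Answer: 255.21

Derivation:
After 1 (month_end (apply 2% monthly interest)): balance=$1020.00 total_interest=$20.00
After 2 (withdraw($200)): balance=$820.00 total_interest=$20.00
After 3 (year_end (apply 5% annual interest)): balance=$861.00 total_interest=$61.00
After 4 (month_end (apply 2% monthly interest)): balance=$878.22 total_interest=$78.22
After 5 (year_end (apply 5% annual interest)): balance=$922.13 total_interest=$122.13
After 6 (month_end (apply 2% monthly interest)): balance=$940.57 total_interest=$140.57
After 7 (deposit($500)): balance=$1440.57 total_interest=$140.57
After 8 (withdraw($200)): balance=$1240.57 total_interest=$140.57
After 9 (month_end (apply 2% monthly interest)): balance=$1265.38 total_interest=$165.38
After 10 (month_end (apply 2% monthly interest)): balance=$1290.68 total_interest=$190.68
After 11 (year_end (apply 5% annual interest)): balance=$1355.21 total_interest=$255.21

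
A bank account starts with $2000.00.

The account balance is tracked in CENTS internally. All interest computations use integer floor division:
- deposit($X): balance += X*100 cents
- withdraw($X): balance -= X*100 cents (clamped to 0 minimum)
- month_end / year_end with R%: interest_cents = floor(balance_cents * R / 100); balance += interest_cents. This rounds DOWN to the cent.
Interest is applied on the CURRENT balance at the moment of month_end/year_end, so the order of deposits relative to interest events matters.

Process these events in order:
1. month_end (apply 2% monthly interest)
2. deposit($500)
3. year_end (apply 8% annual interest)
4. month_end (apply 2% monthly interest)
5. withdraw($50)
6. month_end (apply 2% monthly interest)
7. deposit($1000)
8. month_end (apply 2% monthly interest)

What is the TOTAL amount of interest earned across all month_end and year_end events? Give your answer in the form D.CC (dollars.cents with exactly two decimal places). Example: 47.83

After 1 (month_end (apply 2% monthly interest)): balance=$2040.00 total_interest=$40.00
After 2 (deposit($500)): balance=$2540.00 total_interest=$40.00
After 3 (year_end (apply 8% annual interest)): balance=$2743.20 total_interest=$243.20
After 4 (month_end (apply 2% monthly interest)): balance=$2798.06 total_interest=$298.06
After 5 (withdraw($50)): balance=$2748.06 total_interest=$298.06
After 6 (month_end (apply 2% monthly interest)): balance=$2803.02 total_interest=$353.02
After 7 (deposit($1000)): balance=$3803.02 total_interest=$353.02
After 8 (month_end (apply 2% monthly interest)): balance=$3879.08 total_interest=$429.08

Answer: 429.08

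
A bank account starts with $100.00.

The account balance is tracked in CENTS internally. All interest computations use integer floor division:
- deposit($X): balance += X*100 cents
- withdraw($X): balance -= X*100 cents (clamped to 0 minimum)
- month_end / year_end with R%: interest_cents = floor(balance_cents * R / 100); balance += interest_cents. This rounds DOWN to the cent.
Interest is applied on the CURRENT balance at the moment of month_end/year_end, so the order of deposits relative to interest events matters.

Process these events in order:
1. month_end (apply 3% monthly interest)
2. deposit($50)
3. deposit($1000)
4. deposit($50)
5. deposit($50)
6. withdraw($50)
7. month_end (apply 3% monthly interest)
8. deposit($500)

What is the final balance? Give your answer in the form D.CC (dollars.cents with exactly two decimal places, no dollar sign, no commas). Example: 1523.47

After 1 (month_end (apply 3% monthly interest)): balance=$103.00 total_interest=$3.00
After 2 (deposit($50)): balance=$153.00 total_interest=$3.00
After 3 (deposit($1000)): balance=$1153.00 total_interest=$3.00
After 4 (deposit($50)): balance=$1203.00 total_interest=$3.00
After 5 (deposit($50)): balance=$1253.00 total_interest=$3.00
After 6 (withdraw($50)): balance=$1203.00 total_interest=$3.00
After 7 (month_end (apply 3% monthly interest)): balance=$1239.09 total_interest=$39.09
After 8 (deposit($500)): balance=$1739.09 total_interest=$39.09

Answer: 1739.09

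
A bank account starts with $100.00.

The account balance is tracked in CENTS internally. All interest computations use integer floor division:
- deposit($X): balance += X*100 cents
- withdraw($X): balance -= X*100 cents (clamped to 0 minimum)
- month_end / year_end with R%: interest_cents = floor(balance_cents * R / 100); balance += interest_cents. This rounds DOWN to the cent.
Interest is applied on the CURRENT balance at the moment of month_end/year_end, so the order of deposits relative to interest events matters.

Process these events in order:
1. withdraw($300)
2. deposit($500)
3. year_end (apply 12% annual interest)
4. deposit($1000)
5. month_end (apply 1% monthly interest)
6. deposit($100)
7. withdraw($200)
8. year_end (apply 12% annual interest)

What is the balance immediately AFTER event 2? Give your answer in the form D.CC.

After 1 (withdraw($300)): balance=$0.00 total_interest=$0.00
After 2 (deposit($500)): balance=$500.00 total_interest=$0.00

Answer: 500.00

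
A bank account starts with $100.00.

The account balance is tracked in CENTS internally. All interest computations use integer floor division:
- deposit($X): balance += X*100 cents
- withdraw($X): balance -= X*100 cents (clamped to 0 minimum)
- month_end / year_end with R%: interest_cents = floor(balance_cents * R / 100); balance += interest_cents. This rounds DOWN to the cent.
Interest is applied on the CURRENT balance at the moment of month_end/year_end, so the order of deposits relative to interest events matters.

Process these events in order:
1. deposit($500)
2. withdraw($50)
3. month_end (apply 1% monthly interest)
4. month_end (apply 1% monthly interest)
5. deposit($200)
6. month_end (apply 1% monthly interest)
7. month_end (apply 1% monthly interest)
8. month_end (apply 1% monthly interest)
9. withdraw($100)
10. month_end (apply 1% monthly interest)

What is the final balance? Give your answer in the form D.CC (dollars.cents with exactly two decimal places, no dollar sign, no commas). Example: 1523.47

After 1 (deposit($500)): balance=$600.00 total_interest=$0.00
After 2 (withdraw($50)): balance=$550.00 total_interest=$0.00
After 3 (month_end (apply 1% monthly interest)): balance=$555.50 total_interest=$5.50
After 4 (month_end (apply 1% monthly interest)): balance=$561.05 total_interest=$11.05
After 5 (deposit($200)): balance=$761.05 total_interest=$11.05
After 6 (month_end (apply 1% monthly interest)): balance=$768.66 total_interest=$18.66
After 7 (month_end (apply 1% monthly interest)): balance=$776.34 total_interest=$26.34
After 8 (month_end (apply 1% monthly interest)): balance=$784.10 total_interest=$34.10
After 9 (withdraw($100)): balance=$684.10 total_interest=$34.10
After 10 (month_end (apply 1% monthly interest)): balance=$690.94 total_interest=$40.94

Answer: 690.94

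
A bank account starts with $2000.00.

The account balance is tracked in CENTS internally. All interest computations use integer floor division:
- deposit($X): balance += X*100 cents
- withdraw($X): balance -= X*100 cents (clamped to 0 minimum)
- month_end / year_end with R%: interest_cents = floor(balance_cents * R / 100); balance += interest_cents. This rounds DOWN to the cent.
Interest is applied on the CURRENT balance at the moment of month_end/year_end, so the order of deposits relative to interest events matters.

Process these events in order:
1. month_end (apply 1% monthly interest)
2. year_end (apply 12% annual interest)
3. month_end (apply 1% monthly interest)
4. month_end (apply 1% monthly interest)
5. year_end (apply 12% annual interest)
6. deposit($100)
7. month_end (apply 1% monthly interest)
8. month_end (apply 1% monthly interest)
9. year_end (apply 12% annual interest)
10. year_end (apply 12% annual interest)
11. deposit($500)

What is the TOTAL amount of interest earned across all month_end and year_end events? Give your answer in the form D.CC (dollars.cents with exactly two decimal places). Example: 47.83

Answer: 1335.49

Derivation:
After 1 (month_end (apply 1% monthly interest)): balance=$2020.00 total_interest=$20.00
After 2 (year_end (apply 12% annual interest)): balance=$2262.40 total_interest=$262.40
After 3 (month_end (apply 1% monthly interest)): balance=$2285.02 total_interest=$285.02
After 4 (month_end (apply 1% monthly interest)): balance=$2307.87 total_interest=$307.87
After 5 (year_end (apply 12% annual interest)): balance=$2584.81 total_interest=$584.81
After 6 (deposit($100)): balance=$2684.81 total_interest=$584.81
After 7 (month_end (apply 1% monthly interest)): balance=$2711.65 total_interest=$611.65
After 8 (month_end (apply 1% monthly interest)): balance=$2738.76 total_interest=$638.76
After 9 (year_end (apply 12% annual interest)): balance=$3067.41 total_interest=$967.41
After 10 (year_end (apply 12% annual interest)): balance=$3435.49 total_interest=$1335.49
After 11 (deposit($500)): balance=$3935.49 total_interest=$1335.49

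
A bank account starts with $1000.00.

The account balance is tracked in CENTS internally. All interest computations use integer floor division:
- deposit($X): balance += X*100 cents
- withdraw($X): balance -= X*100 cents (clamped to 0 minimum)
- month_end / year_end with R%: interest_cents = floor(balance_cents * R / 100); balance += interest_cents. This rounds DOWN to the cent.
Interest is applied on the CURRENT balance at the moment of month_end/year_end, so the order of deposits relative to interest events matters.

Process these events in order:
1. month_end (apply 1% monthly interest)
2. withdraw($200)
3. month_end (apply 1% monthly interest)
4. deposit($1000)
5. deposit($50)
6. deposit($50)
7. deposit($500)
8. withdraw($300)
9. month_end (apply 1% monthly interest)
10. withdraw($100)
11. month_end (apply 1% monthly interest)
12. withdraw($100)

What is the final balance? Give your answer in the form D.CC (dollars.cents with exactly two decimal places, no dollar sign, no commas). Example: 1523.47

After 1 (month_end (apply 1% monthly interest)): balance=$1010.00 total_interest=$10.00
After 2 (withdraw($200)): balance=$810.00 total_interest=$10.00
After 3 (month_end (apply 1% monthly interest)): balance=$818.10 total_interest=$18.10
After 4 (deposit($1000)): balance=$1818.10 total_interest=$18.10
After 5 (deposit($50)): balance=$1868.10 total_interest=$18.10
After 6 (deposit($50)): balance=$1918.10 total_interest=$18.10
After 7 (deposit($500)): balance=$2418.10 total_interest=$18.10
After 8 (withdraw($300)): balance=$2118.10 total_interest=$18.10
After 9 (month_end (apply 1% monthly interest)): balance=$2139.28 total_interest=$39.28
After 10 (withdraw($100)): balance=$2039.28 total_interest=$39.28
After 11 (month_end (apply 1% monthly interest)): balance=$2059.67 total_interest=$59.67
After 12 (withdraw($100)): balance=$1959.67 total_interest=$59.67

Answer: 1959.67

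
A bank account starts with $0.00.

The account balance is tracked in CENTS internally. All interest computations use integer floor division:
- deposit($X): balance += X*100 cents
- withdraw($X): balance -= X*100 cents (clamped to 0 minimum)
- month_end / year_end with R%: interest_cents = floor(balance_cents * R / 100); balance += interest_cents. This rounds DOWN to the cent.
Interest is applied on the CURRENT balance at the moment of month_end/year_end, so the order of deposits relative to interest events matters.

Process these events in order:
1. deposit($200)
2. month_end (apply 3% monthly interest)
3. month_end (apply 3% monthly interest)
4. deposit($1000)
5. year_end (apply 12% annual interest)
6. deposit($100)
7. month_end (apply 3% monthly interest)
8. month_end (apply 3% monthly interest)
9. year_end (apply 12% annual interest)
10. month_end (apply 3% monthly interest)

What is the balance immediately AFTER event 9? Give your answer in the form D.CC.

Answer: 1731.96

Derivation:
After 1 (deposit($200)): balance=$200.00 total_interest=$0.00
After 2 (month_end (apply 3% monthly interest)): balance=$206.00 total_interest=$6.00
After 3 (month_end (apply 3% monthly interest)): balance=$212.18 total_interest=$12.18
After 4 (deposit($1000)): balance=$1212.18 total_interest=$12.18
After 5 (year_end (apply 12% annual interest)): balance=$1357.64 total_interest=$157.64
After 6 (deposit($100)): balance=$1457.64 total_interest=$157.64
After 7 (month_end (apply 3% monthly interest)): balance=$1501.36 total_interest=$201.36
After 8 (month_end (apply 3% monthly interest)): balance=$1546.40 total_interest=$246.40
After 9 (year_end (apply 12% annual interest)): balance=$1731.96 total_interest=$431.96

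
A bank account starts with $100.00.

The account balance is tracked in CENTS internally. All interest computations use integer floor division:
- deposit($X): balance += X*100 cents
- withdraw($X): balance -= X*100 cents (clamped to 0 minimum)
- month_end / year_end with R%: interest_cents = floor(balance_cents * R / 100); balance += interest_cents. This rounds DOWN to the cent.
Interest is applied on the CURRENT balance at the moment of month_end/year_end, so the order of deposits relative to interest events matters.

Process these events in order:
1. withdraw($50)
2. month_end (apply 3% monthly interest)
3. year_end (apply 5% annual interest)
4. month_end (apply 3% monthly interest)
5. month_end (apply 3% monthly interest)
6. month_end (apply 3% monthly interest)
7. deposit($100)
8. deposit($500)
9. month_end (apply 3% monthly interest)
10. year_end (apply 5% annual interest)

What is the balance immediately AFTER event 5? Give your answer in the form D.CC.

After 1 (withdraw($50)): balance=$50.00 total_interest=$0.00
After 2 (month_end (apply 3% monthly interest)): balance=$51.50 total_interest=$1.50
After 3 (year_end (apply 5% annual interest)): balance=$54.07 total_interest=$4.07
After 4 (month_end (apply 3% monthly interest)): balance=$55.69 total_interest=$5.69
After 5 (month_end (apply 3% monthly interest)): balance=$57.36 total_interest=$7.36

Answer: 57.36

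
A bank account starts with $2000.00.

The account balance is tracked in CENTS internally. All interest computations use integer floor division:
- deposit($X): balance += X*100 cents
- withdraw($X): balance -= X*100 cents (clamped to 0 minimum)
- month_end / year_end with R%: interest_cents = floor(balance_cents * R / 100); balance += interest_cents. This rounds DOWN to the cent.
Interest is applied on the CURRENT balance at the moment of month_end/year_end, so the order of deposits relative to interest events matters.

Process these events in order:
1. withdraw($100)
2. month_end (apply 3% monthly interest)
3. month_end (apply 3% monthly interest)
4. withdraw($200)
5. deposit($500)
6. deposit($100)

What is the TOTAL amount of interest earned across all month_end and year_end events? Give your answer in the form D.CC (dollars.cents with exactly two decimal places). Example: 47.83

After 1 (withdraw($100)): balance=$1900.00 total_interest=$0.00
After 2 (month_end (apply 3% monthly interest)): balance=$1957.00 total_interest=$57.00
After 3 (month_end (apply 3% monthly interest)): balance=$2015.71 total_interest=$115.71
After 4 (withdraw($200)): balance=$1815.71 total_interest=$115.71
After 5 (deposit($500)): balance=$2315.71 total_interest=$115.71
After 6 (deposit($100)): balance=$2415.71 total_interest=$115.71

Answer: 115.71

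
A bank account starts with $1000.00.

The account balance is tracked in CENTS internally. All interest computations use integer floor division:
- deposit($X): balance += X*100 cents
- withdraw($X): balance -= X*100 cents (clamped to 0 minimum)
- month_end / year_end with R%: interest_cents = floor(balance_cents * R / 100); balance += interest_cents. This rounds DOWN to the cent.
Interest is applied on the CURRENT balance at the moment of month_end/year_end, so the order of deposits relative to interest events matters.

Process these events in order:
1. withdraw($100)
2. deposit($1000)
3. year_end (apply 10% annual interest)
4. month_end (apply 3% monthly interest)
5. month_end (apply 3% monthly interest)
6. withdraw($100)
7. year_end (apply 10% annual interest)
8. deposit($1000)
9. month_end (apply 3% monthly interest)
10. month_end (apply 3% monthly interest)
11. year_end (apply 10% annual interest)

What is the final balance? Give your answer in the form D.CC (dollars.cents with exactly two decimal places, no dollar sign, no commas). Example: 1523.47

Answer: 3884.90

Derivation:
After 1 (withdraw($100)): balance=$900.00 total_interest=$0.00
After 2 (deposit($1000)): balance=$1900.00 total_interest=$0.00
After 3 (year_end (apply 10% annual interest)): balance=$2090.00 total_interest=$190.00
After 4 (month_end (apply 3% monthly interest)): balance=$2152.70 total_interest=$252.70
After 5 (month_end (apply 3% monthly interest)): balance=$2217.28 total_interest=$317.28
After 6 (withdraw($100)): balance=$2117.28 total_interest=$317.28
After 7 (year_end (apply 10% annual interest)): balance=$2329.00 total_interest=$529.00
After 8 (deposit($1000)): balance=$3329.00 total_interest=$529.00
After 9 (month_end (apply 3% monthly interest)): balance=$3428.87 total_interest=$628.87
After 10 (month_end (apply 3% monthly interest)): balance=$3531.73 total_interest=$731.73
After 11 (year_end (apply 10% annual interest)): balance=$3884.90 total_interest=$1084.90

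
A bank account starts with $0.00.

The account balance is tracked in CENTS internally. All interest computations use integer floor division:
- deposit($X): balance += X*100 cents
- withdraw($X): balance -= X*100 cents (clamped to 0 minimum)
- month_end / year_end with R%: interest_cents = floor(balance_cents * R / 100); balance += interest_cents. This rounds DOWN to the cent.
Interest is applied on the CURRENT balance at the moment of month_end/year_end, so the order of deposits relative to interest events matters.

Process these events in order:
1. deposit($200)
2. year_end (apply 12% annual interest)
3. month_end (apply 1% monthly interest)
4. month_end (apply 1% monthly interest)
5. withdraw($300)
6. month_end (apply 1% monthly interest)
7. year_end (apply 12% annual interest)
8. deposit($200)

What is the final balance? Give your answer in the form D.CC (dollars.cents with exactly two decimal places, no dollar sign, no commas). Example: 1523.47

After 1 (deposit($200)): balance=$200.00 total_interest=$0.00
After 2 (year_end (apply 12% annual interest)): balance=$224.00 total_interest=$24.00
After 3 (month_end (apply 1% monthly interest)): balance=$226.24 total_interest=$26.24
After 4 (month_end (apply 1% monthly interest)): balance=$228.50 total_interest=$28.50
After 5 (withdraw($300)): balance=$0.00 total_interest=$28.50
After 6 (month_end (apply 1% monthly interest)): balance=$0.00 total_interest=$28.50
After 7 (year_end (apply 12% annual interest)): balance=$0.00 total_interest=$28.50
After 8 (deposit($200)): balance=$200.00 total_interest=$28.50

Answer: 200.00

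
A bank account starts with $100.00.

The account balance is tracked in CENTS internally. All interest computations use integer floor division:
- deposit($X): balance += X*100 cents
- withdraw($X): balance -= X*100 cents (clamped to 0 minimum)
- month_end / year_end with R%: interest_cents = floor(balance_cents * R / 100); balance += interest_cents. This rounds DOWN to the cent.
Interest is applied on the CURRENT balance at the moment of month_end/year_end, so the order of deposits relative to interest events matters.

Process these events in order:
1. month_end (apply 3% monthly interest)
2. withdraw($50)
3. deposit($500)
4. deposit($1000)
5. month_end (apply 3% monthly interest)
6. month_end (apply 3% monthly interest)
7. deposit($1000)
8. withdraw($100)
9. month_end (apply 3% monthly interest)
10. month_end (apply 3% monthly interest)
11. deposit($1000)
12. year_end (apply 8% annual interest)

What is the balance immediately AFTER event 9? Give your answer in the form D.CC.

Answer: 2623.99

Derivation:
After 1 (month_end (apply 3% monthly interest)): balance=$103.00 total_interest=$3.00
After 2 (withdraw($50)): balance=$53.00 total_interest=$3.00
After 3 (deposit($500)): balance=$553.00 total_interest=$3.00
After 4 (deposit($1000)): balance=$1553.00 total_interest=$3.00
After 5 (month_end (apply 3% monthly interest)): balance=$1599.59 total_interest=$49.59
After 6 (month_end (apply 3% monthly interest)): balance=$1647.57 total_interest=$97.57
After 7 (deposit($1000)): balance=$2647.57 total_interest=$97.57
After 8 (withdraw($100)): balance=$2547.57 total_interest=$97.57
After 9 (month_end (apply 3% monthly interest)): balance=$2623.99 total_interest=$173.99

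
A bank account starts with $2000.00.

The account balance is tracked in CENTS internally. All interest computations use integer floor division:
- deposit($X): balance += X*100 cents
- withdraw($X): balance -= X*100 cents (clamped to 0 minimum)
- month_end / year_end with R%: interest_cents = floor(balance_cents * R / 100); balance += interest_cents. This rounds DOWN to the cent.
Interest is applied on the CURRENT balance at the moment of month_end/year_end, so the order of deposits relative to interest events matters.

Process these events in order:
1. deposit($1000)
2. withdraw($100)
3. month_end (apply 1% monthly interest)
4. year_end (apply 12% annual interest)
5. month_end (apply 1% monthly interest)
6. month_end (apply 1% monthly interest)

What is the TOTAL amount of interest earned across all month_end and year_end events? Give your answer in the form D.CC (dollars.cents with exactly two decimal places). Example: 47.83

Answer: 446.41

Derivation:
After 1 (deposit($1000)): balance=$3000.00 total_interest=$0.00
After 2 (withdraw($100)): balance=$2900.00 total_interest=$0.00
After 3 (month_end (apply 1% monthly interest)): balance=$2929.00 total_interest=$29.00
After 4 (year_end (apply 12% annual interest)): balance=$3280.48 total_interest=$380.48
After 5 (month_end (apply 1% monthly interest)): balance=$3313.28 total_interest=$413.28
After 6 (month_end (apply 1% monthly interest)): balance=$3346.41 total_interest=$446.41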